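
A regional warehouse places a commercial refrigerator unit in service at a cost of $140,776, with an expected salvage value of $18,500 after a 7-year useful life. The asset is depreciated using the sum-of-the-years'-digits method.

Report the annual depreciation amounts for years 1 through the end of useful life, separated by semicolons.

$30,569; $26,202; $21,835; $17,468; $13,101; $8,734; $4,367

Depreciable base = $140,776 − $18,500 = $122,276.
Sum of the years' digits = 7+6+5+4+3+2+1 = 28.
Year 1: $122,276 × 7/28 = $30,569. Book value $110,207.
Year 2: $122,276 × 6/28 = $26,202. Book value $84,005.
Year 3: $122,276 × 5/28 = $21,835. Book value $62,170.
Year 4: $122,276 × 4/28 = $17,468. Book value $44,702.
Year 5: $122,276 × 3/28 = $13,101. Book value $31,601.
Year 6: $122,276 × 2/28 = $8,734. Book value $22,867.
Year 7: $122,276 × 1/28 = $4,367. Book value $18,500.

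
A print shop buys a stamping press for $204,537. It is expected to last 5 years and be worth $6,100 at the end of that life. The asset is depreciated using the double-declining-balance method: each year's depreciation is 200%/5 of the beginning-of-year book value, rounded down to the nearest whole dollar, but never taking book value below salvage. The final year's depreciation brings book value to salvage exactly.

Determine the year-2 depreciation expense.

$49,089

Depreciable base = $204,537 − $6,100 = $198,437.
Year 1: ⌊$204,537 × 200%/5⌋ = $81,814. Book value $122,723.
Year 2: ⌊$122,723 × 200%/5⌋ = $49,089. Book value $73,634.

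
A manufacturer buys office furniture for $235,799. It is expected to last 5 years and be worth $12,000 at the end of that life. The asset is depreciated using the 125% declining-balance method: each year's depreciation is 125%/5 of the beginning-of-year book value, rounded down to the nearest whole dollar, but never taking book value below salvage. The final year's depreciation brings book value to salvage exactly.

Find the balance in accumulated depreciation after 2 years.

$103,161

Depreciable base = $235,799 − $12,000 = $223,799.
Year 1: ⌊$235,799 × 125%/5⌋ = $58,949. Book value $176,850.
Year 2: ⌊$176,850 × 125%/5⌋ = $44,212. Book value $132,638.
Accumulated through year 2 = $235,799 − $132,638 = $103,161.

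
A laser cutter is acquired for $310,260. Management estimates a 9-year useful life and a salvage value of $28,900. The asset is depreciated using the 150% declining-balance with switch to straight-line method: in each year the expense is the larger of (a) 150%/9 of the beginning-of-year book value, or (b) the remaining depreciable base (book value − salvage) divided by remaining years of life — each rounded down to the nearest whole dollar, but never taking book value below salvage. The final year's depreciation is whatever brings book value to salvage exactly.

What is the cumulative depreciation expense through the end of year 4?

$160,635

Depreciable base = $310,260 − $28,900 = $281,360.
Year 1: DB = ⌊$310,260 × 150%/9⌋ = $51,710; SL = ⌊$281,360/9⌋ = $31,262 → take DB $51,710. Book value $258,550.
Year 2: DB = ⌊$258,550 × 150%/9⌋ = $43,091; SL = ⌊$229,650/8⌋ = $28,706 → take DB $43,091. Book value $215,459.
Year 3: DB = ⌊$215,459 × 150%/9⌋ = $35,909; SL = ⌊$186,559/7⌋ = $26,651 → take DB $35,909. Book value $179,550.
Year 4: DB = ⌊$179,550 × 150%/9⌋ = $29,925; SL = ⌊$150,650/6⌋ = $25,108 → take DB $29,925. Book value $149,625.
Accumulated through year 4 = $310,260 − $149,625 = $160,635.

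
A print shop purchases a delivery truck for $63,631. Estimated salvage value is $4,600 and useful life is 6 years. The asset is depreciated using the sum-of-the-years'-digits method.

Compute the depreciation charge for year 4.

$8,433

Depreciable base = $63,631 − $4,600 = $59,031.
Sum of the years' digits = 6+5+4+3+2+1 = 21.
Year 1: $59,031 × 6/21 = $16,866. Book value $46,765.
Year 2: $59,031 × 5/21 = $14,055. Book value $32,710.
Year 3: $59,031 × 4/21 = $11,244. Book value $21,466.
Year 4: $59,031 × 3/21 = $8,433. Book value $13,033.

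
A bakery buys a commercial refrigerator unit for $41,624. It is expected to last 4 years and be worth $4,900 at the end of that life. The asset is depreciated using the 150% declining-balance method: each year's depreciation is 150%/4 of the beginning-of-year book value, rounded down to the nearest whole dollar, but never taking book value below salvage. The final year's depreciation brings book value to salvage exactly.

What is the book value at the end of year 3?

Depreciable base = $41,624 − $4,900 = $36,724.
Year 1: ⌊$41,624 × 150%/4⌋ = $15,609. Book value $26,015.
Year 2: ⌊$26,015 × 150%/4⌋ = $9,755. Book value $16,260.
Year 3: ⌊$16,260 × 150%/4⌋ = $6,097. Book value $10,163.

$10,163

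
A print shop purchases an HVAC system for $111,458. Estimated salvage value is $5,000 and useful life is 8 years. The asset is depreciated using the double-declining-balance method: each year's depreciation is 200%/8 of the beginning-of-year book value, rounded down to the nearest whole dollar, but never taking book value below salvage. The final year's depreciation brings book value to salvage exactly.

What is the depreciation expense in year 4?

Depreciable base = $111,458 − $5,000 = $106,458.
Year 1: ⌊$111,458 × 200%/8⌋ = $27,864. Book value $83,594.
Year 2: ⌊$83,594 × 200%/8⌋ = $20,898. Book value $62,696.
Year 3: ⌊$62,696 × 200%/8⌋ = $15,674. Book value $47,022.
Year 4: ⌊$47,022 × 200%/8⌋ = $11,755. Book value $35,267.

$11,755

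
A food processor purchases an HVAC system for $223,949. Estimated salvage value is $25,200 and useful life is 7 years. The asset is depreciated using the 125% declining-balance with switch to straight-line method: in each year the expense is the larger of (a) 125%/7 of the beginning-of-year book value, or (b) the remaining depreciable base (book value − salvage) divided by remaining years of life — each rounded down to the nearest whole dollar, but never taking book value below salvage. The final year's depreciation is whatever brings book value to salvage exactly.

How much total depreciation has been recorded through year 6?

$174,017

Depreciable base = $223,949 − $25,200 = $198,749.
Year 1: DB = ⌊$223,949 × 125%/7⌋ = $39,990; SL = ⌊$198,749/7⌋ = $28,392 → take DB $39,990. Book value $183,959.
Year 2: DB = ⌊$183,959 × 125%/7⌋ = $32,849; SL = ⌊$158,759/6⌋ = $26,459 → take DB $32,849. Book value $151,110.
Year 3: DB = ⌊$151,110 × 125%/7⌋ = $26,983; SL = ⌊$125,910/5⌋ = $25,182 → take DB $26,983. Book value $124,127.
Year 4: DB = ⌊$124,127 × 125%/7⌋ = $22,165; SL = ⌊$98,927/4⌋ = $24,731 → take SL $24,731. Book value $99,396.
Year 5: DB = ⌊$99,396 × 125%/7⌋ = $17,749; SL = ⌊$74,196/3⌋ = $24,732 → take SL $24,732. Book value $74,664.
Year 6: DB = ⌊$74,664 × 125%/7⌋ = $13,332; SL = ⌊$49,464/2⌋ = $24,732 → take SL $24,732. Book value $49,932.
Accumulated through year 6 = $223,949 − $49,932 = $174,017.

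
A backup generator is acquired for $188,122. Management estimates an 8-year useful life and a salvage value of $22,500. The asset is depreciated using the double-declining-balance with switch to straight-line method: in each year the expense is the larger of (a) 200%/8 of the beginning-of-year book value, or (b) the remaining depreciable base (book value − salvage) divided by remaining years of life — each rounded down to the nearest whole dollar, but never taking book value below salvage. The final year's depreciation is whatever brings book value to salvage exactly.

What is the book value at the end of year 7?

$25,113

Depreciable base = $188,122 − $22,500 = $165,622.
Year 1: DB = ⌊$188,122 × 200%/8⌋ = $47,030; SL = ⌊$165,622/8⌋ = $20,702 → take DB $47,030. Book value $141,092.
Year 2: DB = ⌊$141,092 × 200%/8⌋ = $35,273; SL = ⌊$118,592/7⌋ = $16,941 → take DB $35,273. Book value $105,819.
Year 3: DB = ⌊$105,819 × 200%/8⌋ = $26,454; SL = ⌊$83,319/6⌋ = $13,886 → take DB $26,454. Book value $79,365.
Year 4: DB = ⌊$79,365 × 200%/8⌋ = $19,841; SL = ⌊$56,865/5⌋ = $11,373 → take DB $19,841. Book value $59,524.
Year 5: DB = ⌊$59,524 × 200%/8⌋ = $14,881; SL = ⌊$37,024/4⌋ = $9,256 → take DB $14,881. Book value $44,643.
Year 6: DB = ⌊$44,643 × 200%/8⌋ = $11,160; SL = ⌊$22,143/3⌋ = $7,381 → take DB $11,160. Book value $33,483.
Year 7: DB = ⌊$33,483 × 200%/8⌋ = $8,370; SL = ⌊$10,983/2⌋ = $5,491 → take DB $8,370. Book value $25,113.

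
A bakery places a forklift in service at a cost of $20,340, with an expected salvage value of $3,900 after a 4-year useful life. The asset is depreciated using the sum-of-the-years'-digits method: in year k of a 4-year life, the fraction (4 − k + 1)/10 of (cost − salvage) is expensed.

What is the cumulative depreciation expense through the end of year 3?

Depreciable base = $20,340 − $3,900 = $16,440.
Sum of the years' digits = 4+3+2+1 = 10.
Year 1: $16,440 × 4/10 = $6,576. Book value $13,764.
Year 2: $16,440 × 3/10 = $4,932. Book value $8,832.
Year 3: $16,440 × 2/10 = $3,288. Book value $5,544.
Accumulated through year 3 = $20,340 − $5,544 = $14,796.

$14,796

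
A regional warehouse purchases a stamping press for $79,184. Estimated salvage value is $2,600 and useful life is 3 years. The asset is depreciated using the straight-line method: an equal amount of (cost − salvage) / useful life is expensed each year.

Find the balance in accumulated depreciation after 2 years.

Depreciable base = $79,184 − $2,600 = $76,584.
Annual expense = $76,584 / 3 = $25,528.
End of year 1: book value $53,656.
End of year 2: book value $28,128.
Accumulated through year 2 = $79,184 − $28,128 = $51,056.

$51,056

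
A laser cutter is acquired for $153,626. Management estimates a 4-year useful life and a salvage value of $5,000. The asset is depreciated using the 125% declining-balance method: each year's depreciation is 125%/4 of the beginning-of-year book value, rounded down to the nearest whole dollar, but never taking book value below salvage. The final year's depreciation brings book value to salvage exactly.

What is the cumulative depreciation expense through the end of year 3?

$103,704

Depreciable base = $153,626 − $5,000 = $148,626.
Year 1: ⌊$153,626 × 125%/4⌋ = $48,008. Book value $105,618.
Year 2: ⌊$105,618 × 125%/4⌋ = $33,005. Book value $72,613.
Year 3: ⌊$72,613 × 125%/4⌋ = $22,691. Book value $49,922.
Accumulated through year 3 = $153,626 − $49,922 = $103,704.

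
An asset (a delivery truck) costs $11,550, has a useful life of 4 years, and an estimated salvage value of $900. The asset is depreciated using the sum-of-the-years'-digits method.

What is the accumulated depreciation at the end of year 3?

$9,585

Depreciable base = $11,550 − $900 = $10,650.
Sum of the years' digits = 4+3+2+1 = 10.
Year 1: $10,650 × 4/10 = $4,260. Book value $7,290.
Year 2: $10,650 × 3/10 = $3,195. Book value $4,095.
Year 3: $10,650 × 2/10 = $2,130. Book value $1,965.
Accumulated through year 3 = $11,550 − $1,965 = $9,585.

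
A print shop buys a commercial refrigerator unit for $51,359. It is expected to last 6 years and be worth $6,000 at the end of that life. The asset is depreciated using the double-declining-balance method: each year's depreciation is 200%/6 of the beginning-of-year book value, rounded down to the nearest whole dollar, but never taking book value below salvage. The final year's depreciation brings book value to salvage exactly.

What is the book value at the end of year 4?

$10,146

Depreciable base = $51,359 − $6,000 = $45,359.
Year 1: ⌊$51,359 × 200%/6⌋ = $17,119. Book value $34,240.
Year 2: ⌊$34,240 × 200%/6⌋ = $11,413. Book value $22,827.
Year 3: ⌊$22,827 × 200%/6⌋ = $7,609. Book value $15,218.
Year 4: ⌊$15,218 × 200%/6⌋ = $5,072. Book value $10,146.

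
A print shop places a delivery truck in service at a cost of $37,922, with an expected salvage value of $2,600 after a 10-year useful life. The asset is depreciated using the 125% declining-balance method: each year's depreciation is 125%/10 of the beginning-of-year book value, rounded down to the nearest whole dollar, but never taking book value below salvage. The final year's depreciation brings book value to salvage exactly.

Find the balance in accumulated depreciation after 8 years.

$24,888

Depreciable base = $37,922 − $2,600 = $35,322.
Year 1: ⌊$37,922 × 125%/10⌋ = $4,740. Book value $33,182.
Year 2: ⌊$33,182 × 125%/10⌋ = $4,147. Book value $29,035.
Year 3: ⌊$29,035 × 125%/10⌋ = $3,629. Book value $25,406.
Year 4: ⌊$25,406 × 125%/10⌋ = $3,175. Book value $22,231.
Year 5: ⌊$22,231 × 125%/10⌋ = $2,778. Book value $19,453.
Year 6: ⌊$19,453 × 125%/10⌋ = $2,431. Book value $17,022.
Year 7: ⌊$17,022 × 125%/10⌋ = $2,127. Book value $14,895.
Year 8: ⌊$14,895 × 125%/10⌋ = $1,861. Book value $13,034.
Accumulated through year 8 = $37,922 − $13,034 = $24,888.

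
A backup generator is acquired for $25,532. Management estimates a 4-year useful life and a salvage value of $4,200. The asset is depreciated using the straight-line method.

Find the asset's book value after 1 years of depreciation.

Depreciable base = $25,532 − $4,200 = $21,332.
Annual expense = $21,332 / 4 = $5,333.
End of year 1: book value $20,199.

$20,199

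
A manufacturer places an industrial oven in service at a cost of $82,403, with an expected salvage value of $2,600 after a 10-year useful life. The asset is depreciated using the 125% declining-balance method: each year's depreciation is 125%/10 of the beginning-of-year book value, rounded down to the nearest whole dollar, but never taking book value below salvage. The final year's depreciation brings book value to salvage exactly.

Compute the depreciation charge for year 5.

$6,038

Depreciable base = $82,403 − $2,600 = $79,803.
Year 1: ⌊$82,403 × 125%/10⌋ = $10,300. Book value $72,103.
Year 2: ⌊$72,103 × 125%/10⌋ = $9,012. Book value $63,091.
Year 3: ⌊$63,091 × 125%/10⌋ = $7,886. Book value $55,205.
Year 4: ⌊$55,205 × 125%/10⌋ = $6,900. Book value $48,305.
Year 5: ⌊$48,305 × 125%/10⌋ = $6,038. Book value $42,267.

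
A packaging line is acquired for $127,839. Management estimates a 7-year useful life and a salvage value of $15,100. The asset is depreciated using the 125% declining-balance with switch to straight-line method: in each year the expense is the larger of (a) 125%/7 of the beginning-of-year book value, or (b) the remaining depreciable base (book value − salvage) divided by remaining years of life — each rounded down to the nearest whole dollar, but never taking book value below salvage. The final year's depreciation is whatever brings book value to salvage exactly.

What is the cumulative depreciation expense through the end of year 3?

$56,982

Depreciable base = $127,839 − $15,100 = $112,739.
Year 1: DB = ⌊$127,839 × 125%/7⌋ = $22,828; SL = ⌊$112,739/7⌋ = $16,105 → take DB $22,828. Book value $105,011.
Year 2: DB = ⌊$105,011 × 125%/7⌋ = $18,751; SL = ⌊$89,911/6⌋ = $14,985 → take DB $18,751. Book value $86,260.
Year 3: DB = ⌊$86,260 × 125%/7⌋ = $15,403; SL = ⌊$71,160/5⌋ = $14,232 → take DB $15,403. Book value $70,857.
Accumulated through year 3 = $127,839 − $70,857 = $56,982.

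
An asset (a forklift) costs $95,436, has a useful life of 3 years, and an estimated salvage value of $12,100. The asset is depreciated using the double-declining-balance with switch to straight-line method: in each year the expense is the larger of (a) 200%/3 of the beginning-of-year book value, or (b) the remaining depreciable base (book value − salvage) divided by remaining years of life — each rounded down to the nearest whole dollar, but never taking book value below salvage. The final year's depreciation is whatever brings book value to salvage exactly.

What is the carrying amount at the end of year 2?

$12,100

Depreciable base = $95,436 − $12,100 = $83,336.
Year 1: DB = ⌊$95,436 × 200%/3⌋ = $63,624; SL = ⌊$83,336/3⌋ = $27,778 → take DB $63,624. Book value $31,812.
Year 2: DB = ⌊$31,812 × 200%/3⌋ = $21,208; SL = ⌊$19,712/2⌋ = $9,856 → take DB $21,208, capped at $19,712. Book value $12,100.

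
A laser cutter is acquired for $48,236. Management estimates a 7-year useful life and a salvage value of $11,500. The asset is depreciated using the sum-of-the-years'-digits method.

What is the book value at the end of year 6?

$12,812

Depreciable base = $48,236 − $11,500 = $36,736.
Sum of the years' digits = 7+6+5+4+3+2+1 = 28.
Year 1: $36,736 × 7/28 = $9,184. Book value $39,052.
Year 2: $36,736 × 6/28 = $7,872. Book value $31,180.
Year 3: $36,736 × 5/28 = $6,560. Book value $24,620.
Year 4: $36,736 × 4/28 = $5,248. Book value $19,372.
Year 5: $36,736 × 3/28 = $3,936. Book value $15,436.
Year 6: $36,736 × 2/28 = $2,624. Book value $12,812.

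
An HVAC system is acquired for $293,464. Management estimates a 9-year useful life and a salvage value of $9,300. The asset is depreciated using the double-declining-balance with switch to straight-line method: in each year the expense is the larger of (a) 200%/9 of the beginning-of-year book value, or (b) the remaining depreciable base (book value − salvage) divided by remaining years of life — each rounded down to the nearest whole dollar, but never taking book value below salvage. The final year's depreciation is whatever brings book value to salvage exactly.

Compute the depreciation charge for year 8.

Depreciable base = $293,464 − $9,300 = $284,164.
Year 1: DB = ⌊$293,464 × 200%/9⌋ = $65,214; SL = ⌊$284,164/9⌋ = $31,573 → take DB $65,214. Book value $228,250.
Year 2: DB = ⌊$228,250 × 200%/9⌋ = $50,722; SL = ⌊$218,950/8⌋ = $27,368 → take DB $50,722. Book value $177,528.
Year 3: DB = ⌊$177,528 × 200%/9⌋ = $39,450; SL = ⌊$168,228/7⌋ = $24,032 → take DB $39,450. Book value $138,078.
Year 4: DB = ⌊$138,078 × 200%/9⌋ = $30,684; SL = ⌊$128,778/6⌋ = $21,463 → take DB $30,684. Book value $107,394.
Year 5: DB = ⌊$107,394 × 200%/9⌋ = $23,865; SL = ⌊$98,094/5⌋ = $19,618 → take DB $23,865. Book value $83,529.
Year 6: DB = ⌊$83,529 × 200%/9⌋ = $18,562; SL = ⌊$74,229/4⌋ = $18,557 → take DB $18,562. Book value $64,967.
Year 7: DB = ⌊$64,967 × 200%/9⌋ = $14,437; SL = ⌊$55,667/3⌋ = $18,555 → take SL $18,555. Book value $46,412.
Year 8: DB = ⌊$46,412 × 200%/9⌋ = $10,313; SL = ⌊$37,112/2⌋ = $18,556 → take SL $18,556. Book value $27,856.

$18,556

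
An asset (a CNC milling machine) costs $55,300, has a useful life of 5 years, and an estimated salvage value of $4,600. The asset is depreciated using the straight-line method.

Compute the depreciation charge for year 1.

$10,140

Depreciable base = $55,300 − $4,600 = $50,700.
Annual expense = $50,700 / 5 = $10,140.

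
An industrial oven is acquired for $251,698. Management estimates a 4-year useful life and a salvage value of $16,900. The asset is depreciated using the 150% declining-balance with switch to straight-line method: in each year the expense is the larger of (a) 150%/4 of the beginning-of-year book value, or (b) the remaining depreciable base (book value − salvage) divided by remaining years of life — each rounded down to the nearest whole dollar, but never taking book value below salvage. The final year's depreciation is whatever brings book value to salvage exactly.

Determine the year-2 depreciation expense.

Depreciable base = $251,698 − $16,900 = $234,798.
Year 1: DB = ⌊$251,698 × 150%/4⌋ = $94,386; SL = ⌊$234,798/4⌋ = $58,699 → take DB $94,386. Book value $157,312.
Year 2: DB = ⌊$157,312 × 150%/4⌋ = $58,992; SL = ⌊$140,412/3⌋ = $46,804 → take DB $58,992. Book value $98,320.

$58,992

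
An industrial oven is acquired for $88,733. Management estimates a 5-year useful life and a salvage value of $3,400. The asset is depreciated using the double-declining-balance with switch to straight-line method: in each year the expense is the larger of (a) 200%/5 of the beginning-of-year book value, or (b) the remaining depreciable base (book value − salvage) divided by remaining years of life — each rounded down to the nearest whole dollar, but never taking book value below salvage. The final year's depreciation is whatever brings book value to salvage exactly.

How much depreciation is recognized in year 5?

$7,884

Depreciable base = $88,733 − $3,400 = $85,333.
Year 1: DB = ⌊$88,733 × 200%/5⌋ = $35,493; SL = ⌊$85,333/5⌋ = $17,066 → take DB $35,493. Book value $53,240.
Year 2: DB = ⌊$53,240 × 200%/5⌋ = $21,296; SL = ⌊$49,840/4⌋ = $12,460 → take DB $21,296. Book value $31,944.
Year 3: DB = ⌊$31,944 × 200%/5⌋ = $12,777; SL = ⌊$28,544/3⌋ = $9,514 → take DB $12,777. Book value $19,167.
Year 4: DB = ⌊$19,167 × 200%/5⌋ = $7,666; SL = ⌊$15,767/2⌋ = $7,883 → take SL $7,883. Book value $11,284.
Year 5 (final): $11,284 − $3,400 = $7,884. Book value $3,400.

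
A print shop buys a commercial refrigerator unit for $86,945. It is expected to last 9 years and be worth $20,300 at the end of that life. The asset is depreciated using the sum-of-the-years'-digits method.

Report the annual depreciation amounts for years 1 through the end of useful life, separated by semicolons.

Depreciable base = $86,945 − $20,300 = $66,645.
Sum of the years' digits = 9+8+7+6+5+4+3+2+1 = 45.
Year 1: $66,645 × 9/45 = $13,329. Book value $73,616.
Year 2: $66,645 × 8/45 = $11,848. Book value $61,768.
Year 3: $66,645 × 7/45 = $10,367. Book value $51,401.
Year 4: $66,645 × 6/45 = $8,886. Book value $42,515.
Year 5: $66,645 × 5/45 = $7,405. Book value $35,110.
Year 6: $66,645 × 4/45 = $5,924. Book value $29,186.
Year 7: $66,645 × 3/45 = $4,443. Book value $24,743.
Year 8: $66,645 × 2/45 = $2,962. Book value $21,781.
Year 9: $66,645 × 1/45 = $1,481. Book value $20,300.

$13,329; $11,848; $10,367; $8,886; $7,405; $5,924; $4,443; $2,962; $1,481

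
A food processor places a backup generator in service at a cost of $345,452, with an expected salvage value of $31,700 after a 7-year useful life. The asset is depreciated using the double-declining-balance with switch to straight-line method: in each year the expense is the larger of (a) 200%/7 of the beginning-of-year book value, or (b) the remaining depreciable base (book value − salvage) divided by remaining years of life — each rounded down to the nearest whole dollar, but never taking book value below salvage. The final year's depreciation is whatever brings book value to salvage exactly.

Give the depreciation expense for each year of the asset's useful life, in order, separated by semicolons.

Depreciable base = $345,452 − $31,700 = $313,752.
Year 1: DB = ⌊$345,452 × 200%/7⌋ = $98,700; SL = ⌊$313,752/7⌋ = $44,821 → take DB $98,700. Book value $246,752.
Year 2: DB = ⌊$246,752 × 200%/7⌋ = $70,500; SL = ⌊$215,052/6⌋ = $35,842 → take DB $70,500. Book value $176,252.
Year 3: DB = ⌊$176,252 × 200%/7⌋ = $50,357; SL = ⌊$144,552/5⌋ = $28,910 → take DB $50,357. Book value $125,895.
Year 4: DB = ⌊$125,895 × 200%/7⌋ = $35,970; SL = ⌊$94,195/4⌋ = $23,548 → take DB $35,970. Book value $89,925.
Year 5: DB = ⌊$89,925 × 200%/7⌋ = $25,692; SL = ⌊$58,225/3⌋ = $19,408 → take DB $25,692. Book value $64,233.
Year 6: DB = ⌊$64,233 × 200%/7⌋ = $18,352; SL = ⌊$32,533/2⌋ = $16,266 → take DB $18,352. Book value $45,881.
Year 7 (final): $45,881 − $31,700 = $14,181. Book value $31,700.

$98,700; $70,500; $50,357; $35,970; $25,692; $18,352; $14,181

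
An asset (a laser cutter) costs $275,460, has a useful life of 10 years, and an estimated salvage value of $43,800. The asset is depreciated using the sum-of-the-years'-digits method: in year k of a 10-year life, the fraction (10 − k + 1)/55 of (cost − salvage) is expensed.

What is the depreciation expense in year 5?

Depreciable base = $275,460 − $43,800 = $231,660.
Sum of the years' digits = 10+9+8+7+6+5+4+3+2+1 = 55.
Year 1: $231,660 × 10/55 = $42,120. Book value $233,340.
Year 2: $231,660 × 9/55 = $37,908. Book value $195,432.
Year 3: $231,660 × 8/55 = $33,696. Book value $161,736.
Year 4: $231,660 × 7/55 = $29,484. Book value $132,252.
Year 5: $231,660 × 6/55 = $25,272. Book value $106,980.

$25,272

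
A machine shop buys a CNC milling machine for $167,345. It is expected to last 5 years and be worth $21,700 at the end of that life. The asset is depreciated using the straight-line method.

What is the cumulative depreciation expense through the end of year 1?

$29,129

Depreciable base = $167,345 − $21,700 = $145,645.
Annual expense = $145,645 / 5 = $29,129.
End of year 1: book value $138,216.
Accumulated through year 1 = $167,345 − $138,216 = $29,129.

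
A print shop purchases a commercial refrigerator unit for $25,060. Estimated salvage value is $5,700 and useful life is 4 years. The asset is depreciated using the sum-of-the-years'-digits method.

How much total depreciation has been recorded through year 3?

Depreciable base = $25,060 − $5,700 = $19,360.
Sum of the years' digits = 4+3+2+1 = 10.
Year 1: $19,360 × 4/10 = $7,744. Book value $17,316.
Year 2: $19,360 × 3/10 = $5,808. Book value $11,508.
Year 3: $19,360 × 2/10 = $3,872. Book value $7,636.
Accumulated through year 3 = $25,060 − $7,636 = $17,424.

$17,424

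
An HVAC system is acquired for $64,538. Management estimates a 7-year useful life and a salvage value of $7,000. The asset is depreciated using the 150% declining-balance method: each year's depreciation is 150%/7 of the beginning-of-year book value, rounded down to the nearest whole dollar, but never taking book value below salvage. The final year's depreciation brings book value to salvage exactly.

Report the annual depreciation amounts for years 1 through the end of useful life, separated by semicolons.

$13,829; $10,866; $8,537; $6,708; $5,271; $4,141; $8,186

Depreciable base = $64,538 − $7,000 = $57,538.
Year 1: ⌊$64,538 × 150%/7⌋ = $13,829. Book value $50,709.
Year 2: ⌊$50,709 × 150%/7⌋ = $10,866. Book value $39,843.
Year 3: ⌊$39,843 × 150%/7⌋ = $8,537. Book value $31,306.
Year 4: ⌊$31,306 × 150%/7⌋ = $6,708. Book value $24,598.
Year 5: ⌊$24,598 × 150%/7⌋ = $5,271. Book value $19,327.
Year 6: ⌊$19,327 × 150%/7⌋ = $4,141. Book value $15,186.
Year 7 (final): $15,186 − $7,000 = $8,186. Book value $7,000.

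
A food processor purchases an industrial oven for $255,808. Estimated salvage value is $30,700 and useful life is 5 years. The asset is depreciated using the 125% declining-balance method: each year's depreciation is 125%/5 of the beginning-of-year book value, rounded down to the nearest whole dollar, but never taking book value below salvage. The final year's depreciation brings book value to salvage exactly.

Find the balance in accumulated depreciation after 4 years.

$174,868

Depreciable base = $255,808 − $30,700 = $225,108.
Year 1: ⌊$255,808 × 125%/5⌋ = $63,952. Book value $191,856.
Year 2: ⌊$191,856 × 125%/5⌋ = $47,964. Book value $143,892.
Year 3: ⌊$143,892 × 125%/5⌋ = $35,973. Book value $107,919.
Year 4: ⌊$107,919 × 125%/5⌋ = $26,979. Book value $80,940.
Accumulated through year 4 = $255,808 − $80,940 = $174,868.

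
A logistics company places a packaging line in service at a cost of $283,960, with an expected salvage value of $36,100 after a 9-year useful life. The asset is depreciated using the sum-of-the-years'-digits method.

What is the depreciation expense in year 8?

$11,016

Depreciable base = $283,960 − $36,100 = $247,860.
Sum of the years' digits = 9+8+7+6+5+4+3+2+1 = 45.
Year 1: $247,860 × 9/45 = $49,572. Book value $234,388.
Year 2: $247,860 × 8/45 = $44,064. Book value $190,324.
Year 3: $247,860 × 7/45 = $38,556. Book value $151,768.
Year 4: $247,860 × 6/45 = $33,048. Book value $118,720.
Year 5: $247,860 × 5/45 = $27,540. Book value $91,180.
Year 6: $247,860 × 4/45 = $22,032. Book value $69,148.
Year 7: $247,860 × 3/45 = $16,524. Book value $52,624.
Year 8: $247,860 × 2/45 = $11,016. Book value $41,608.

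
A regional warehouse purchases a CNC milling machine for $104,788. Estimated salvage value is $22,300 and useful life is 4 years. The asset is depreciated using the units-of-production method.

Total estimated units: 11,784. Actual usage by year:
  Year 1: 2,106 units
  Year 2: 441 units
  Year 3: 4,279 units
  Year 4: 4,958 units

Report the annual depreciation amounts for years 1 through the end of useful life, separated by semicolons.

Depreciable base = $104,788 − $22,300 = $82,488.
Rate = $82,488 / 11,784 units = $7 per unit.
Year 1: 2,106 × $7 = $14,742. Book value $90,046.
Year 2: 441 × $7 = $3,087. Book value $86,959.
Year 3: 4,279 × $7 = $29,953. Book value $57,006.
Year 4: 4,958 × $7 = $34,706. Book value $22,300.

$14,742; $3,087; $29,953; $34,706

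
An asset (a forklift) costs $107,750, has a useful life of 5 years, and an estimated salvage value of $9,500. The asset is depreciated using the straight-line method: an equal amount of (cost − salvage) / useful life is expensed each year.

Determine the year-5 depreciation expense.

$19,650

Depreciable base = $107,750 − $9,500 = $98,250.
Annual expense = $98,250 / 5 = $19,650.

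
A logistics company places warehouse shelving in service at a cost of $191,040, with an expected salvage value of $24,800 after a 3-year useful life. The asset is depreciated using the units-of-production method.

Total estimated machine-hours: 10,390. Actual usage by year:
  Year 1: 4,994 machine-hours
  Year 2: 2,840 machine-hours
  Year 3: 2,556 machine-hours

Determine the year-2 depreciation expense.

Depreciable base = $191,040 − $24,800 = $166,240.
Rate = $166,240 / 10,390 machine-hours = $16 per machine-hour.
Year 1: 4,994 × $16 = $79,904. Book value $111,136.
Year 2: 2,840 × $16 = $45,440. Book value $65,696.

$45,440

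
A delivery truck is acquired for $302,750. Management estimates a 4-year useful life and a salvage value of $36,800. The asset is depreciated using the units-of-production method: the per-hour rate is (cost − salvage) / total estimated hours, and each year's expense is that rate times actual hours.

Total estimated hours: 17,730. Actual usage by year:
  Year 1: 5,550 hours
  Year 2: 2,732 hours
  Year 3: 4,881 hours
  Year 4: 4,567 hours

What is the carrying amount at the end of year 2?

Depreciable base = $302,750 − $36,800 = $265,950.
Rate = $265,950 / 17,730 hours = $15 per hour.
Year 1: 5,550 × $15 = $83,250. Book value $219,500.
Year 2: 2,732 × $15 = $40,980. Book value $178,520.

$178,520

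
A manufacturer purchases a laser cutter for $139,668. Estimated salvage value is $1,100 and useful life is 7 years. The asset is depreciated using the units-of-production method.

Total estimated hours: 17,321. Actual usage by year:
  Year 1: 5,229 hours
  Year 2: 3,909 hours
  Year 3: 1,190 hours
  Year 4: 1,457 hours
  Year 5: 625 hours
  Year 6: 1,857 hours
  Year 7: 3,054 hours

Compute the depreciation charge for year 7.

$24,432

Depreciable base = $139,668 − $1,100 = $138,568.
Rate = $138,568 / 17,321 hours = $8 per hour.
Year 1: 5,229 × $8 = $41,832. Book value $97,836.
Year 2: 3,909 × $8 = $31,272. Book value $66,564.
Year 3: 1,190 × $8 = $9,520. Book value $57,044.
Year 4: 1,457 × $8 = $11,656. Book value $45,388.
Year 5: 625 × $8 = $5,000. Book value $40,388.
Year 6: 1,857 × $8 = $14,856. Book value $25,532.
Year 7: 3,054 × $8 = $24,432. Book value $1,100.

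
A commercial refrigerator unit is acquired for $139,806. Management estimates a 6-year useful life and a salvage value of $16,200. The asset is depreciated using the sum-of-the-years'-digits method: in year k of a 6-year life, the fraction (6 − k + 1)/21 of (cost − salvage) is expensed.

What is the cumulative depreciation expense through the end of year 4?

$105,948

Depreciable base = $139,806 − $16,200 = $123,606.
Sum of the years' digits = 6+5+4+3+2+1 = 21.
Year 1: $123,606 × 6/21 = $35,316. Book value $104,490.
Year 2: $123,606 × 5/21 = $29,430. Book value $75,060.
Year 3: $123,606 × 4/21 = $23,544. Book value $51,516.
Year 4: $123,606 × 3/21 = $17,658. Book value $33,858.
Accumulated through year 4 = $139,806 − $33,858 = $105,948.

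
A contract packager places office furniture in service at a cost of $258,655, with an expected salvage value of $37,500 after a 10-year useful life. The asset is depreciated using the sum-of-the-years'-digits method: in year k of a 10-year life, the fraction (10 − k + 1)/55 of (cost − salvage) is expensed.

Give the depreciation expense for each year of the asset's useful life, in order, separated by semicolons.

Depreciable base = $258,655 − $37,500 = $221,155.
Sum of the years' digits = 10+9+8+7+6+5+4+3+2+1 = 55.
Year 1: $221,155 × 10/55 = $40,210. Book value $218,445.
Year 2: $221,155 × 9/55 = $36,189. Book value $182,256.
Year 3: $221,155 × 8/55 = $32,168. Book value $150,088.
Year 4: $221,155 × 7/55 = $28,147. Book value $121,941.
Year 5: $221,155 × 6/55 = $24,126. Book value $97,815.
Year 6: $221,155 × 5/55 = $20,105. Book value $77,710.
Year 7: $221,155 × 4/55 = $16,084. Book value $61,626.
Year 8: $221,155 × 3/55 = $12,063. Book value $49,563.
Year 9: $221,155 × 2/55 = $8,042. Book value $41,521.
Year 10: $221,155 × 1/55 = $4,021. Book value $37,500.

$40,210; $36,189; $32,168; $28,147; $24,126; $20,105; $16,084; $12,063; $8,042; $4,021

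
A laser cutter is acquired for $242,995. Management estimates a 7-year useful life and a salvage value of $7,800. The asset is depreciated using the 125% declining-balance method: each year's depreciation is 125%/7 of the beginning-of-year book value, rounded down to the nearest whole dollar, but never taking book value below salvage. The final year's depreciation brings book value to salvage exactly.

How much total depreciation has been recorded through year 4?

$132,362

Depreciable base = $242,995 − $7,800 = $235,195.
Year 1: ⌊$242,995 × 125%/7⌋ = $43,391. Book value $199,604.
Year 2: ⌊$199,604 × 125%/7⌋ = $35,643. Book value $163,961.
Year 3: ⌊$163,961 × 125%/7⌋ = $29,278. Book value $134,683.
Year 4: ⌊$134,683 × 125%/7⌋ = $24,050. Book value $110,633.
Accumulated through year 4 = $242,995 − $110,633 = $132,362.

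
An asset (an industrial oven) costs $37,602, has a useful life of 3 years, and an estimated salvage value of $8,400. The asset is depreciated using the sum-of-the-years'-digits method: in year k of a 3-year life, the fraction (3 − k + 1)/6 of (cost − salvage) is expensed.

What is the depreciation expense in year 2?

Depreciable base = $37,602 − $8,400 = $29,202.
Sum of the years' digits = 3+2+1 = 6.
Year 1: $29,202 × 3/6 = $14,601. Book value $23,001.
Year 2: $29,202 × 2/6 = $9,734. Book value $13,267.

$9,734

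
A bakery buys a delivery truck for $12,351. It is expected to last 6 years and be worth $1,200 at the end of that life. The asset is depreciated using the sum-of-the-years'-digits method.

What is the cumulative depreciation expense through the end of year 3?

Depreciable base = $12,351 − $1,200 = $11,151.
Sum of the years' digits = 6+5+4+3+2+1 = 21.
Year 1: $11,151 × 6/21 = $3,186. Book value $9,165.
Year 2: $11,151 × 5/21 = $2,655. Book value $6,510.
Year 3: $11,151 × 4/21 = $2,124. Book value $4,386.
Accumulated through year 3 = $12,351 − $4,386 = $7,965.

$7,965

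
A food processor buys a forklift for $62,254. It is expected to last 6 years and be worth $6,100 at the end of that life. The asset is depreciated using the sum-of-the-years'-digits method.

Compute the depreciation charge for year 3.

$10,696

Depreciable base = $62,254 − $6,100 = $56,154.
Sum of the years' digits = 6+5+4+3+2+1 = 21.
Year 1: $56,154 × 6/21 = $16,044. Book value $46,210.
Year 2: $56,154 × 5/21 = $13,370. Book value $32,840.
Year 3: $56,154 × 4/21 = $10,696. Book value $22,144.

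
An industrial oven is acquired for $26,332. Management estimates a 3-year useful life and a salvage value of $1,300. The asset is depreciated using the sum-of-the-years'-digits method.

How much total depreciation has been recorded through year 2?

Depreciable base = $26,332 − $1,300 = $25,032.
Sum of the years' digits = 3+2+1 = 6.
Year 1: $25,032 × 3/6 = $12,516. Book value $13,816.
Year 2: $25,032 × 2/6 = $8,344. Book value $5,472.
Accumulated through year 2 = $26,332 − $5,472 = $20,860.

$20,860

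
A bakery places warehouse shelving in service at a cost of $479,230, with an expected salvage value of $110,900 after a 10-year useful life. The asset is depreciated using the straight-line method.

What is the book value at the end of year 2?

$405,564

Depreciable base = $479,230 − $110,900 = $368,330.
Annual expense = $368,330 / 10 = $36,833.
End of year 1: book value $442,397.
End of year 2: book value $405,564.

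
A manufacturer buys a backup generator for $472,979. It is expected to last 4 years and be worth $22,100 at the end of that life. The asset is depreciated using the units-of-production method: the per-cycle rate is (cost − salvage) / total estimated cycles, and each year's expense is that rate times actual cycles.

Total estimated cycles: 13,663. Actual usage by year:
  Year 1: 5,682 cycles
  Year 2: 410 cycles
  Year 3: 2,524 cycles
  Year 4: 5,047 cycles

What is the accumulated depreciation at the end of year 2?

Depreciable base = $472,979 − $22,100 = $450,879.
Rate = $450,879 / 13,663 cycles = $33 per cycle.
Year 1: 5,682 × $33 = $187,506. Book value $285,473.
Year 2: 410 × $33 = $13,530. Book value $271,943.
Accumulated through year 2 = $472,979 − $271,943 = $201,036.

$201,036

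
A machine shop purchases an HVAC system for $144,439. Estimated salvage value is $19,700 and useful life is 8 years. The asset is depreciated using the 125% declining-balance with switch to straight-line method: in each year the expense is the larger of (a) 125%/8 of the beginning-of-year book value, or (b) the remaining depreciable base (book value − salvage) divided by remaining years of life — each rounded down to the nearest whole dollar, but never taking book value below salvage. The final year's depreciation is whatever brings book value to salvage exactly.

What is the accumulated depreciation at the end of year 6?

Depreciable base = $144,439 − $19,700 = $124,739.
Year 1: DB = ⌊$144,439 × 125%/8⌋ = $22,568; SL = ⌊$124,739/8⌋ = $15,592 → take DB $22,568. Book value $121,871.
Year 2: DB = ⌊$121,871 × 125%/8⌋ = $19,042; SL = ⌊$102,171/7⌋ = $14,595 → take DB $19,042. Book value $102,829.
Year 3: DB = ⌊$102,829 × 125%/8⌋ = $16,067; SL = ⌊$83,129/6⌋ = $13,854 → take DB $16,067. Book value $86,762.
Year 4: DB = ⌊$86,762 × 125%/8⌋ = $13,556; SL = ⌊$67,062/5⌋ = $13,412 → take DB $13,556. Book value $73,206.
Year 5: DB = ⌊$73,206 × 125%/8⌋ = $11,438; SL = ⌊$53,506/4⌋ = $13,376 → take SL $13,376. Book value $59,830.
Year 6: DB = ⌊$59,830 × 125%/8⌋ = $9,348; SL = ⌊$40,130/3⌋ = $13,376 → take SL $13,376. Book value $46,454.
Accumulated through year 6 = $144,439 − $46,454 = $97,985.

$97,985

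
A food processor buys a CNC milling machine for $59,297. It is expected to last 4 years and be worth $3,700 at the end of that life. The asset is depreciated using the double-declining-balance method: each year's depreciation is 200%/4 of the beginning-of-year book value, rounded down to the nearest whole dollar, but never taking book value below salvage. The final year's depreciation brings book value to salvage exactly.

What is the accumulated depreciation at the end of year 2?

Depreciable base = $59,297 − $3,700 = $55,597.
Year 1: ⌊$59,297 × 200%/4⌋ = $29,648. Book value $29,649.
Year 2: ⌊$29,649 × 200%/4⌋ = $14,824. Book value $14,825.
Accumulated through year 2 = $59,297 − $14,825 = $44,472.

$44,472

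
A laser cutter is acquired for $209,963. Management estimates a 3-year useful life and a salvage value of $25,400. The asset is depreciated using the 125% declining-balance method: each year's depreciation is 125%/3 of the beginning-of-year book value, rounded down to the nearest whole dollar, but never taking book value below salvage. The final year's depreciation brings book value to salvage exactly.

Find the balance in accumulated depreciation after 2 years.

$138,516

Depreciable base = $209,963 − $25,400 = $184,563.
Year 1: ⌊$209,963 × 125%/3⌋ = $87,484. Book value $122,479.
Year 2: ⌊$122,479 × 125%/3⌋ = $51,032. Book value $71,447.
Accumulated through year 2 = $209,963 − $71,447 = $138,516.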